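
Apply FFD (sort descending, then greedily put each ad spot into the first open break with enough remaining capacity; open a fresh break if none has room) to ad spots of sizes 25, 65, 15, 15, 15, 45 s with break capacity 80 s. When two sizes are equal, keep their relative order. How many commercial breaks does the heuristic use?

Sorted descending: 65, 45, 25, 15, 15, 15.
  65 → break 1 (new)  [load 65/80]
  45 → break 2 (new)  [load 45/80]
  25 → break 2  [load 70/80]
  15 → break 1  [load 80/80]
  15 → break 3 (new)  [load 15/80]
  15 → break 3  [load 30/80]
3 commercial breaks opened.

3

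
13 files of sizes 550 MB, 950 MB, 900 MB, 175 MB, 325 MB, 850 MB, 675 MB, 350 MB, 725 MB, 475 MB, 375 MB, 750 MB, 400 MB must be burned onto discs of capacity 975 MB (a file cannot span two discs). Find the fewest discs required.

Total = 950 + 900 + 850 + 750 + 725 + 675 + 550 + 475 + 400 + 375 + 350 + 325 + 175 = 7500 MB.
Lower bound: ⌈7500/975⌉ = 8 discs.
A packing using 9 discs:
  disc 1: 950 = 950
  disc 2: 900 = 900
  disc 3: 850 = 850
  disc 4: 750 + 175 = 925
  disc 5: 725 = 725
  disc 6: 675 = 675
  disc 7: 550 + 400 = 950
  disc 8: 475 + 375 = 850
  disc 9: 350 + 325 = 675
No arrangement into 8 discs stays within capacity, so 9 is optimal.

9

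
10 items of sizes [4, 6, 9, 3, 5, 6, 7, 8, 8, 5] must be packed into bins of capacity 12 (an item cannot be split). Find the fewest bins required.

Total = 9 + 8 + 8 + 7 + 6 + 6 + 5 + 5 + 4 + 3 = 61.
Lower bound: ⌈61/12⌉ = 6 bins.
A packing using 6 bins:
  bin 1: 9 + 3 = 12
  bin 2: 8 + 4 = 12
  bin 3: 8 = 8
  bin 4: 7 + 5 = 12
  bin 5: 6 + 6 = 12
  bin 6: 5 = 5
This matches the lower bound, so 6 is optimal.

6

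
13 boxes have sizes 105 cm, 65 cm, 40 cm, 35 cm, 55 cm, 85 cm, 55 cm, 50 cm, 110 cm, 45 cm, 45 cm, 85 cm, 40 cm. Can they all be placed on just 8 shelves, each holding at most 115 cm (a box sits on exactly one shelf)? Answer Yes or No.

Yes

A valid assignment using 8 shelves:
  shelf 1: 110 = 110
  shelf 2: 105 = 105
  shelf 3: 85 = 85
  shelf 4: 85 = 85
  shelf 5: 65 + 50 = 115
  shelf 6: 55 + 55 = 110
  shelf 7: 45 + 45 = 90
  shelf 8: 40 + 40 + 35 = 115
Every load is within 115 cm, so 8 shelves suffice.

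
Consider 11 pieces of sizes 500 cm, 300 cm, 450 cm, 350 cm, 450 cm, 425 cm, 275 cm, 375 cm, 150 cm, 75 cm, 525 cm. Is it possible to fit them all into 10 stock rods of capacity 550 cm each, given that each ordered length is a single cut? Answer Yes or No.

Yes

A valid assignment using 9 stock rods:
  stock rod 1: 525 = 525
  stock rod 2: 500 = 500
  stock rod 3: 450 + 75 = 525
  stock rod 4: 450 = 450
  stock rod 5: 425 = 425
  stock rod 6: 375 + 150 = 525
  stock rod 7: 350 = 350
  stock rod 8: 300 = 300
  stock rod 9: 275 = 275
That uses only 9 ≤ 10, so 10 stock rods are enough.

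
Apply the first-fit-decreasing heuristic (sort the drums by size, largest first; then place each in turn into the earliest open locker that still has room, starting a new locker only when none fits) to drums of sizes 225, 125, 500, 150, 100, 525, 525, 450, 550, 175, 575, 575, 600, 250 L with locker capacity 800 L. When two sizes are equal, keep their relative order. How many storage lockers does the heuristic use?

Sorted descending: 600, 575, 575, 550, 525, 525, 500, 450, 250, 225, 175, 150, 125, 100.
  600 → locker 1 (new)  [load 600/800]
  575 → locker 2 (new)  [load 575/800]
  575 → locker 3 (new)  [load 575/800]
  550 → locker 4 (new)  [load 550/800]
  525 → locker 5 (new)  [load 525/800]
  525 → locker 6 (new)  [load 525/800]
  500 → locker 7 (new)  [load 500/800]
  450 → locker 8 (new)  [load 450/800]
  250 → locker 4  [load 800/800]
  225 → locker 2  [load 800/800]
  175 → locker 1  [load 775/800]
  150 → locker 3  [load 725/800]
  125 → locker 5  [load 650/800]
  100 → locker 5  [load 750/800]
8 storage lockers opened.

8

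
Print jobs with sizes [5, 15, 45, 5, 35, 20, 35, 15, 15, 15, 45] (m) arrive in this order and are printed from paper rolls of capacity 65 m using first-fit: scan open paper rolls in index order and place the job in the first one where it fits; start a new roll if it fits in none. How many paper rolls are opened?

4

  5 → roll 1 (new)  [load 5/65]
  15 → roll 1  [load 20/65]
  45 → roll 1  [load 65/65]
  5 → roll 2 (new)  [load 5/65]
  35 → roll 2  [load 40/65]
  20 → roll 2  [load 60/65]
  35 → roll 3 (new)  [load 35/65]
  15 → roll 3  [load 50/65]
  15 → roll 3  [load 65/65]
  15 → roll 4 (new)  [load 15/65]
  45 → roll 4  [load 60/65]
4 paper rolls opened.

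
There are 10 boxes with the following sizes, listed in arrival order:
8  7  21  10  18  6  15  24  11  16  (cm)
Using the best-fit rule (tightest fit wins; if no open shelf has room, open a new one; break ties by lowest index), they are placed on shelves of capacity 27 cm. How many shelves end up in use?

  8 → shelf 1 (new)  [load 8/27]
  7 → shelf 1  [load 15/27]
  21 → shelf 2 (new)  [load 21/27]
  10 → shelf 1  [load 25/27]
  18 → shelf 3 (new)  [load 18/27]
  6 → shelf 2  [load 27/27]
  15 → shelf 4 (new)  [load 15/27]
  24 → shelf 5 (new)  [load 24/27]
  11 → shelf 4  [load 26/27]
  16 → shelf 6 (new)  [load 16/27]
6 shelves opened.

6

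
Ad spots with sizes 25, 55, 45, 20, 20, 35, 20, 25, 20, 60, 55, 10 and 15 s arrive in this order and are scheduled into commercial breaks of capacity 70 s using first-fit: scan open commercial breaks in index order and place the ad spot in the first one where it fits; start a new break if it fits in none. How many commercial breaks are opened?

7

  25 → break 1 (new)  [load 25/70]
  55 → break 2 (new)  [load 55/70]
  45 → break 1  [load 70/70]
  20 → break 3 (new)  [load 20/70]
  20 → break 3  [load 40/70]
  35 → break 4 (new)  [load 35/70]
  20 → break 3  [load 60/70]
  25 → break 4  [load 60/70]
  20 → break 5 (new)  [load 20/70]
  60 → break 6 (new)  [load 60/70]
  55 → break 7 (new)  [load 55/70]
  10 → break 2  [load 65/70]
  15 → break 5  [load 35/70]
7 commercial breaks opened.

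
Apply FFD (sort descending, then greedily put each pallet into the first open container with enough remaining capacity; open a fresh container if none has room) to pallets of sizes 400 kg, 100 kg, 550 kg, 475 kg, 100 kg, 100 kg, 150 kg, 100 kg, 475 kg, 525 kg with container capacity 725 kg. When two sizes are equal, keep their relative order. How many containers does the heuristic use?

5

Sorted descending: 550, 525, 475, 475, 400, 150, 100, 100, 100, 100.
  550 → container 1 (new)  [load 550/725]
  525 → container 2 (new)  [load 525/725]
  475 → container 3 (new)  [load 475/725]
  475 → container 4 (new)  [load 475/725]
  400 → container 5 (new)  [load 400/725]
  150 → container 1  [load 700/725]
  100 → container 2  [load 625/725]
  100 → container 2  [load 725/725]
  100 → container 3  [load 575/725]
  100 → container 3  [load 675/725]
5 containers opened.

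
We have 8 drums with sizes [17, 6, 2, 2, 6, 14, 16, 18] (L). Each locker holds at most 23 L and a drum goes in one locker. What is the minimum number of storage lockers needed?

4

Total = 18 + 17 + 16 + 14 + 6 + 6 + 2 + 2 = 81 L.
Lower bound: ⌈81/23⌉ = 4 storage lockers.
A packing using 4 storage lockers:
  locker 1: 18 + 2 + 2 = 22
  locker 2: 17 + 6 = 23
  locker 3: 16 + 6 = 22
  locker 4: 14 = 14
This matches the lower bound, so 4 is optimal.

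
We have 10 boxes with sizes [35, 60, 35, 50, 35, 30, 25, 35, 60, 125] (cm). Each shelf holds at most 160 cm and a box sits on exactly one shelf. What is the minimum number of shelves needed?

4

Total = 125 + 60 + 60 + 50 + 35 + 35 + 35 + 35 + 30 + 25 = 490 cm.
Lower bound: ⌈490/160⌉ = 4 shelves.
A packing using 4 shelves:
  shelf 1: 125 + 35 = 160
  shelf 2: 60 + 60 + 35 = 155
  shelf 3: 50 + 35 + 35 + 30 = 150
  shelf 4: 25 = 25
This matches the lower bound, so 4 is optimal.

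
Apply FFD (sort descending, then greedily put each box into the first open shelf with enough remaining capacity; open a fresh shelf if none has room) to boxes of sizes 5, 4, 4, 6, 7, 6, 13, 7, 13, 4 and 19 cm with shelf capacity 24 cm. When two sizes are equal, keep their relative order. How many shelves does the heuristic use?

Sorted descending: 19, 13, 13, 7, 7, 6, 6, 5, 4, 4, 4.
  19 → shelf 1 (new)  [load 19/24]
  13 → shelf 2 (new)  [load 13/24]
  13 → shelf 3 (new)  [load 13/24]
  7 → shelf 2  [load 20/24]
  7 → shelf 3  [load 20/24]
  6 → shelf 4 (new)  [load 6/24]
  6 → shelf 4  [load 12/24]
  5 → shelf 1  [load 24/24]
  4 → shelf 2  [load 24/24]
  4 → shelf 3  [load 24/24]
  4 → shelf 4  [load 16/24]
4 shelves opened.

4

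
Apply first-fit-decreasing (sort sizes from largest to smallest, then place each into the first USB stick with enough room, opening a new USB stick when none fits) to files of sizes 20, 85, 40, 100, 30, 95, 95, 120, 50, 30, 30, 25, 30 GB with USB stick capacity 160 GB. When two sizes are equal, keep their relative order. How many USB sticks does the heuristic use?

Sorted descending: 120, 100, 95, 95, 85, 50, 40, 30, 30, 30, 30, 25, 20.
  120 → USB stick 1 (new)  [load 120/160]
  100 → USB stick 2 (new)  [load 100/160]
  95 → USB stick 3 (new)  [load 95/160]
  95 → USB stick 4 (new)  [load 95/160]
  85 → USB stick 5 (new)  [load 85/160]
  50 → USB stick 2  [load 150/160]
  40 → USB stick 1  [load 160/160]
  30 → USB stick 3  [load 125/160]
  30 → USB stick 3  [load 155/160]
  30 → USB stick 4  [load 125/160]
  30 → USB stick 4  [load 155/160]
  25 → USB stick 5  [load 110/160]
  20 → USB stick 5  [load 130/160]
5 USB sticks opened.

5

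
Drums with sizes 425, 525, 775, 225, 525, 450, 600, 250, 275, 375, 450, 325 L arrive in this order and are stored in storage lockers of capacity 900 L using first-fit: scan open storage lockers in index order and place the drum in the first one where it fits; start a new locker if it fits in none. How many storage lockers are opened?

  425 → locker 1 (new)  [load 425/900]
  525 → locker 2 (new)  [load 525/900]
  775 → locker 3 (new)  [load 775/900]
  225 → locker 1  [load 650/900]
  525 → locker 4 (new)  [load 525/900]
  450 → locker 5 (new)  [load 450/900]
  600 → locker 6 (new)  [load 600/900]
  250 → locker 1  [load 900/900]
  275 → locker 2  [load 800/900]
  375 → locker 4  [load 900/900]
  450 → locker 5  [load 900/900]
  325 → locker 7 (new)  [load 325/900]
7 storage lockers opened.

7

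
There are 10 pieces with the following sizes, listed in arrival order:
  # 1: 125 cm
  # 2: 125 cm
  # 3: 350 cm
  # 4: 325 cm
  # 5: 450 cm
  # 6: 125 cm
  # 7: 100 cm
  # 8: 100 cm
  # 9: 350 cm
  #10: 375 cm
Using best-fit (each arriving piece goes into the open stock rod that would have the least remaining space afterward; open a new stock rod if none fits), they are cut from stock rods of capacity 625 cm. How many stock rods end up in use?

  125 → stock rod 1 (new)  [load 125/625]
  125 → stock rod 1  [load 250/625]
  350 → stock rod 1  [load 600/625]
  325 → stock rod 2 (new)  [load 325/625]
  450 → stock rod 3 (new)  [load 450/625]
  125 → stock rod 3  [load 575/625]
  100 → stock rod 2  [load 425/625]
  100 → stock rod 2  [load 525/625]
  350 → stock rod 4 (new)  [load 350/625]
  375 → stock rod 5 (new)  [load 375/625]
5 stock rods opened.

5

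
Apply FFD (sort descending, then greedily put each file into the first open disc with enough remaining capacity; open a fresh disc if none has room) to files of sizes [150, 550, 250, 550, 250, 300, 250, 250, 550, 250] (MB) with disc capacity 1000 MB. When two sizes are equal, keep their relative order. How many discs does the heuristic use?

Sorted descending: 550, 550, 550, 300, 250, 250, 250, 250, 250, 150.
  550 → disc 1 (new)  [load 550/1000]
  550 → disc 2 (new)  [load 550/1000]
  550 → disc 3 (new)  [load 550/1000]
  300 → disc 1  [load 850/1000]
  250 → disc 2  [load 800/1000]
  250 → disc 3  [load 800/1000]
  250 → disc 4 (new)  [load 250/1000]
  250 → disc 4  [load 500/1000]
  250 → disc 4  [load 750/1000]
  150 → disc 1  [load 1000/1000]
4 discs opened.

4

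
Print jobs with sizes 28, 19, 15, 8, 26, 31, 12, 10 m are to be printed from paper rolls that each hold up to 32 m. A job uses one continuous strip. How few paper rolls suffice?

Total = 31 + 28 + 26 + 19 + 15 + 12 + 10 + 8 = 149 m.
Lower bound: ⌈149/32⌉ = 5 paper rolls.
A packing using 6 paper rolls:
  roll 1: 31 = 31
  roll 2: 28 = 28
  roll 3: 26 = 26
  roll 4: 19 + 12 = 31
  roll 5: 15 + 10 = 25
  roll 6: 8 = 8
No arrangement into 5 paper rolls stays within capacity, so 6 is optimal.

6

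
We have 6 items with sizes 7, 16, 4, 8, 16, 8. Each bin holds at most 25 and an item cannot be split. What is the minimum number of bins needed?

3

Total = 16 + 16 + 8 + 8 + 7 + 4 = 59.
Lower bound: ⌈59/25⌉ = 3 bins.
A packing using 3 bins:
  bin 1: 16 + 8 = 24
  bin 2: 16 + 8 = 24
  bin 3: 7 + 4 = 11
This matches the lower bound, so 3 is optimal.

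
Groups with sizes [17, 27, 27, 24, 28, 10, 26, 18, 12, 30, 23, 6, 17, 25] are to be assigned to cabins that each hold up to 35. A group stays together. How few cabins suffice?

Total = 30 + 28 + 27 + 27 + 26 + 25 + 24 + 23 + 18 + 17 + 17 + 12 + 10 + 6 = 290.
Lower bound: ⌈290/35⌉ = 9 cabins.
A packing using 10 cabins:
  cabin 1: 30 = 30
  cabin 2: 28 + 6 = 34
  cabin 3: 27 = 27
  cabin 4: 27 = 27
  cabin 5: 26 = 26
  cabin 6: 25 + 10 = 35
  cabin 7: 24 = 24
  cabin 8: 23 + 12 = 35
  cabin 9: 18 + 17 = 35
  cabin 10: 17 = 17
No arrangement into 9 cabins stays within capacity, so 10 is optimal.

10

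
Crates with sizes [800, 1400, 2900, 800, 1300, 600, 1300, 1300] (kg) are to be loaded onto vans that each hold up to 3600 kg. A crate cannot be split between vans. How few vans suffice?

Total = 2900 + 1400 + 1300 + 1300 + 1300 + 800 + 800 + 600 = 10400 kg.
Lower bound: ⌈10400/3600⌉ = 3 vans.
A packing using 3 vans:
  van 1: 2900 + 600 = 3500
  van 2: 1400 + 1300 + 800 = 3500
  van 3: 1300 + 1300 + 800 = 3400
This matches the lower bound, so 3 is optimal.

3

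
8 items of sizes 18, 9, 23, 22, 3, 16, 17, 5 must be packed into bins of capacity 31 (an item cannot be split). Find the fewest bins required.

5

Total = 23 + 22 + 18 + 17 + 16 + 9 + 5 + 3 = 113.
Lower bound: ⌈113/31⌉ = 4 bins.
Also, 5 items each exceed 31/2, and no two of those can share a bin, so at least 5 bins are needed.
A packing using 5 bins:
  bin 1: 23 + 5 + 3 = 31
  bin 2: 22 + 9 = 31
  bin 3: 18 = 18
  bin 4: 17 = 17
  bin 5: 16 = 16
This matches the lower bound, so 5 is optimal.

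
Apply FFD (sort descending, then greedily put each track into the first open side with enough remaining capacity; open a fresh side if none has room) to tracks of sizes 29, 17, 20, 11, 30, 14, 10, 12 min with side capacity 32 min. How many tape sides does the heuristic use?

5

Sorted descending: 30, 29, 20, 17, 14, 12, 11, 10.
  30 → side 1 (new)  [load 30/32]
  29 → side 2 (new)  [load 29/32]
  20 → side 3 (new)  [load 20/32]
  17 → side 4 (new)  [load 17/32]
  14 → side 4  [load 31/32]
  12 → side 3  [load 32/32]
  11 → side 5 (new)  [load 11/32]
  10 → side 5  [load 21/32]
5 tape sides opened.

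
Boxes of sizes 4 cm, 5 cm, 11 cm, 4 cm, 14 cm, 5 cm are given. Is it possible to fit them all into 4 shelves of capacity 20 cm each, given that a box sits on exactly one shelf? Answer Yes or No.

Yes

A valid assignment using 3 shelves:
  shelf 1: 14 + 5 = 19
  shelf 2: 11 + 5 + 4 = 20
  shelf 3: 4 = 4
That uses only 3 ≤ 4, so 4 shelves are enough.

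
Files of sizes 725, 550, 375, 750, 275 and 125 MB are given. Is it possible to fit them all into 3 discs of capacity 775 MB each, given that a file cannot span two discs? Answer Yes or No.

Total = 2800 MB; ⌈2800/775⌉ = 4.
At least 4 discs are required, but only 3 are allowed.

No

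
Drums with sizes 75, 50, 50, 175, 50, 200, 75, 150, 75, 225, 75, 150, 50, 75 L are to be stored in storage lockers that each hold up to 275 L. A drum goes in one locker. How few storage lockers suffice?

6

Total = 225 + 200 + 175 + 150 + 150 + 75 + 75 + 75 + 75 + 75 + 50 + 50 + 50 + 50 = 1475 L.
Lower bound: ⌈1475/275⌉ = 6 storage lockers.
A packing using 6 storage lockers:
  locker 1: 225 + 50 = 275
  locker 2: 200 + 75 = 275
  locker 3: 175 + 75 = 250
  locker 4: 150 + 75 + 50 = 275
  locker 5: 150 + 75 + 50 = 275
  locker 6: 75 + 50 = 125
This matches the lower bound, so 6 is optimal.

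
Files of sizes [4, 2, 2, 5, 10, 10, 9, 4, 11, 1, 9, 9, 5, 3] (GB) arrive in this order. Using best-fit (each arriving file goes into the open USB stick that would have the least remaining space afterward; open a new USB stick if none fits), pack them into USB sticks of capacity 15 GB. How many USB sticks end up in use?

  4 → USB stick 1 (new)  [load 4/15]
  2 → USB stick 1  [load 6/15]
  2 → USB stick 1  [load 8/15]
  5 → USB stick 1  [load 13/15]
  10 → USB stick 2 (new)  [load 10/15]
  10 → USB stick 3 (new)  [load 10/15]
  9 → USB stick 4 (new)  [load 9/15]
  4 → USB stick 2  [load 14/15]
  11 → USB stick 5 (new)  [load 11/15]
  1 → USB stick 2  [load 15/15]
  9 → USB stick 6 (new)  [load 9/15]
  9 → USB stick 7 (new)  [load 9/15]
  5 → USB stick 3  [load 15/15]
  3 → USB stick 5  [load 14/15]
7 USB sticks opened.

7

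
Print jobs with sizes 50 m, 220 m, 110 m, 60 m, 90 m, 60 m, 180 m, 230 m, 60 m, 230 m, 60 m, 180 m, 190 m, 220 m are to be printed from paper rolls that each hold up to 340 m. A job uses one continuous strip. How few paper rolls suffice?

7

Total = 230 + 230 + 220 + 220 + 190 + 180 + 180 + 110 + 90 + 60 + 60 + 60 + 60 + 50 = 1940 m.
Lower bound: ⌈1940/340⌉ = 6 paper rolls.
Also, 7 print jobs each exceed 170 m, and no two of those can share a roll, so at least 7 paper rolls are needed.
A packing using 7 paper rolls:
  roll 1: 230 + 110 = 340
  roll 2: 230 + 90 = 320
  roll 3: 220 + 60 + 60 = 340
  roll 4: 220 + 60 + 60 = 340
  roll 5: 190 + 50 = 240
  roll 6: 180 = 180
  roll 7: 180 = 180
This matches the lower bound, so 7 is optimal.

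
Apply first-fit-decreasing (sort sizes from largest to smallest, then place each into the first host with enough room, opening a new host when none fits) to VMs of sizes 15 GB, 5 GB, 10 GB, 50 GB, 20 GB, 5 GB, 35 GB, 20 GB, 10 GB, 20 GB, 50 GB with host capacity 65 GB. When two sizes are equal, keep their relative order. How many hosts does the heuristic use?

4

Sorted descending: 50, 50, 35, 20, 20, 20, 15, 10, 10, 5, 5.
  50 → host 1 (new)  [load 50/65]
  50 → host 2 (new)  [load 50/65]
  35 → host 3 (new)  [load 35/65]
  20 → host 3  [load 55/65]
  20 → host 4 (new)  [load 20/65]
  20 → host 4  [load 40/65]
  15 → host 1  [load 65/65]
  10 → host 2  [load 60/65]
  10 → host 3  [load 65/65]
  5 → host 2  [load 65/65]
  5 → host 4  [load 45/65]
4 hosts opened.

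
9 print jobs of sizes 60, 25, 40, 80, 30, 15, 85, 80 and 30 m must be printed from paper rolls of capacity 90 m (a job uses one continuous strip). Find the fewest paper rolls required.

Total = 85 + 80 + 80 + 60 + 40 + 30 + 30 + 25 + 15 = 445 m.
Lower bound: ⌈445/90⌉ = 5 paper rolls.
A packing using 6 paper rolls:
  roll 1: 85 = 85
  roll 2: 80 = 80
  roll 3: 80 = 80
  roll 4: 60 + 30 = 90
  roll 5: 40 + 30 + 15 = 85
  roll 6: 25 = 25
No arrangement into 5 paper rolls stays within capacity, so 6 is optimal.

6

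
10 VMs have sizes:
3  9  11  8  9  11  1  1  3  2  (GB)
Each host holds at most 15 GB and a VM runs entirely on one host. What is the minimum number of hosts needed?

5

Total = 11 + 11 + 9 + 9 + 8 + 3 + 3 + 2 + 1 + 1 = 58 GB.
Lower bound: ⌈58/15⌉ = 4 hosts.
Also, 5 VMs each exceed 15/2 GB, and no two of those can share a host, so at least 5 hosts are needed.
A packing using 5 hosts:
  host 1: 11 + 3 + 1 = 15
  host 2: 11 + 3 + 1 = 15
  host 3: 9 + 2 = 11
  host 4: 9 = 9
  host 5: 8 = 8
This matches the lower bound, so 5 is optimal.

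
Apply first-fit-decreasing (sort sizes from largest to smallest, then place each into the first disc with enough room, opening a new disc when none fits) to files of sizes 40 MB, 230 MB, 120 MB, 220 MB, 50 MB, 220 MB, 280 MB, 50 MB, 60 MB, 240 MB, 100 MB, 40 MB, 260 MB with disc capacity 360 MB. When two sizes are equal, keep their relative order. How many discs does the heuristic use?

6

Sorted descending: 280, 260, 240, 230, 220, 220, 120, 100, 60, 50, 50, 40, 40.
  280 → disc 1 (new)  [load 280/360]
  260 → disc 2 (new)  [load 260/360]
  240 → disc 3 (new)  [load 240/360]
  230 → disc 4 (new)  [load 230/360]
  220 → disc 5 (new)  [load 220/360]
  220 → disc 6 (new)  [load 220/360]
  120 → disc 3  [load 360/360]
  100 → disc 2  [load 360/360]
  60 → disc 1  [load 340/360]
  50 → disc 4  [load 280/360]
  50 → disc 4  [load 330/360]
  40 → disc 5  [load 260/360]
  40 → disc 5  [load 300/360]
6 discs opened.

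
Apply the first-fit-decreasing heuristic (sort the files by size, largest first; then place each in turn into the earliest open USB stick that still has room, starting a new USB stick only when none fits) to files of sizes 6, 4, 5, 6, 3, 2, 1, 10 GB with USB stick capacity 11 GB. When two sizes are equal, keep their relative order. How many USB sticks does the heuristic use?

4

Sorted descending: 10, 6, 6, 5, 4, 3, 2, 1.
  10 → USB stick 1 (new)  [load 10/11]
  6 → USB stick 2 (new)  [load 6/11]
  6 → USB stick 3 (new)  [load 6/11]
  5 → USB stick 2  [load 11/11]
  4 → USB stick 3  [load 10/11]
  3 → USB stick 4 (new)  [load 3/11]
  2 → USB stick 4  [load 5/11]
  1 → USB stick 1  [load 11/11]
4 USB sticks opened.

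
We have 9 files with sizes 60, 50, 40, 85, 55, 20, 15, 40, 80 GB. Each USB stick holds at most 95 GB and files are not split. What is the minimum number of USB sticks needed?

5

Total = 85 + 80 + 60 + 55 + 50 + 40 + 40 + 20 + 15 = 445 GB.
Lower bound: ⌈445/95⌉ = 5 USB sticks.
A packing using 5 USB sticks:
  USB stick 1: 85 = 85
  USB stick 2: 80 + 15 = 95
  USB stick 3: 60 + 20 = 80
  USB stick 4: 55 + 40 = 95
  USB stick 5: 50 + 40 = 90
This matches the lower bound, so 5 is optimal.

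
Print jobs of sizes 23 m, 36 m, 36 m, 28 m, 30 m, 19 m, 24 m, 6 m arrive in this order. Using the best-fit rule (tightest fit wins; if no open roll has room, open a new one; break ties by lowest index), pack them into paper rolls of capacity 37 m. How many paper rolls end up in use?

  23 → roll 1 (new)  [load 23/37]
  36 → roll 2 (new)  [load 36/37]
  36 → roll 3 (new)  [load 36/37]
  28 → roll 4 (new)  [load 28/37]
  30 → roll 5 (new)  [load 30/37]
  19 → roll 6 (new)  [load 19/37]
  24 → roll 7 (new)  [load 24/37]
  6 → roll 5  [load 36/37]
7 paper rolls opened.

7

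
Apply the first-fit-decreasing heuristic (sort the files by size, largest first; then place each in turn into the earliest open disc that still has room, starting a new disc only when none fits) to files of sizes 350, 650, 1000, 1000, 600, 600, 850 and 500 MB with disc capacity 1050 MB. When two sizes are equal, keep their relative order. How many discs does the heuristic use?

7

Sorted descending: 1000, 1000, 850, 650, 600, 600, 500, 350.
  1000 → disc 1 (new)  [load 1000/1050]
  1000 → disc 2 (new)  [load 1000/1050]
  850 → disc 3 (new)  [load 850/1050]
  650 → disc 4 (new)  [load 650/1050]
  600 → disc 5 (new)  [load 600/1050]
  600 → disc 6 (new)  [load 600/1050]
  500 → disc 7 (new)  [load 500/1050]
  350 → disc 4  [load 1000/1050]
7 discs opened.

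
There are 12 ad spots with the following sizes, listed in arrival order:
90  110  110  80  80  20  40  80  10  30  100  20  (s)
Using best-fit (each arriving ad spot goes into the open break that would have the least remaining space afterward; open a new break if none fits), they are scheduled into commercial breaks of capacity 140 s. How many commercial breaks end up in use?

  90 → break 1 (new)  [load 90/140]
  110 → break 2 (new)  [load 110/140]
  110 → break 3 (new)  [load 110/140]
  80 → break 4 (new)  [load 80/140]
  80 → break 5 (new)  [load 80/140]
  20 → break 2  [load 130/140]
  40 → break 1  [load 130/140]
  80 → break 6 (new)  [load 80/140]
  10 → break 1  [load 140/140]
  30 → break 3  [load 140/140]
  100 → break 7 (new)  [load 100/140]
  20 → break 7  [load 120/140]
7 commercial breaks opened.

7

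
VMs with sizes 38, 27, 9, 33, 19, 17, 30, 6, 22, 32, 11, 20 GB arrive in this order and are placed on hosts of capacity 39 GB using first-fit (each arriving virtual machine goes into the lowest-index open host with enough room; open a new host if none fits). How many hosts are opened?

  38 → host 1 (new)  [load 38/39]
  27 → host 2 (new)  [load 27/39]
  9 → host 2  [load 36/39]
  33 → host 3 (new)  [load 33/39]
  19 → host 4 (new)  [load 19/39]
  17 → host 4  [load 36/39]
  30 → host 5 (new)  [load 30/39]
  6 → host 3  [load 39/39]
  22 → host 6 (new)  [load 22/39]
  32 → host 7 (new)  [load 32/39]
  11 → host 6  [load 33/39]
  20 → host 8 (new)  [load 20/39]
8 hosts opened.

8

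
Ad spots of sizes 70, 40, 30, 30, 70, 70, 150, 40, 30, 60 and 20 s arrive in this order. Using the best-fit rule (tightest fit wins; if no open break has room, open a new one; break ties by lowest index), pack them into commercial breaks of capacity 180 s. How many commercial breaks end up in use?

  70 → break 1 (new)  [load 70/180]
  40 → break 1  [load 110/180]
  30 → break 1  [load 140/180]
  30 → break 1  [load 170/180]
  70 → break 2 (new)  [load 70/180]
  70 → break 2  [load 140/180]
  150 → break 3 (new)  [load 150/180]
  40 → break 2  [load 180/180]
  30 → break 3  [load 180/180]
  60 → break 4 (new)  [load 60/180]
  20 → break 4  [load 80/180]
4 commercial breaks opened.

4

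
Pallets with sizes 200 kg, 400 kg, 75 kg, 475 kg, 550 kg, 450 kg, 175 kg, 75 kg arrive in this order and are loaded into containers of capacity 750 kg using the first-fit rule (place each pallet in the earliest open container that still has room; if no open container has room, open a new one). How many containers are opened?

4

  200 → container 1 (new)  [load 200/750]
  400 → container 1  [load 600/750]
  75 → container 1  [load 675/750]
  475 → container 2 (new)  [load 475/750]
  550 → container 3 (new)  [load 550/750]
  450 → container 4 (new)  [load 450/750]
  175 → container 2  [load 650/750]
  75 → container 1  [load 750/750]
4 containers opened.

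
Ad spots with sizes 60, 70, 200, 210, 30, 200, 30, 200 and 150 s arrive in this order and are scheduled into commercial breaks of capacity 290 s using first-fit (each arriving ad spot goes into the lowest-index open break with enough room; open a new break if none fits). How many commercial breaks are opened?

  60 → break 1 (new)  [load 60/290]
  70 → break 1  [load 130/290]
  200 → break 2 (new)  [load 200/290]
  210 → break 3 (new)  [load 210/290]
  30 → break 1  [load 160/290]
  200 → break 4 (new)  [load 200/290]
  30 → break 1  [load 190/290]
  200 → break 5 (new)  [load 200/290]
  150 → break 6 (new)  [load 150/290]
6 commercial breaks opened.

6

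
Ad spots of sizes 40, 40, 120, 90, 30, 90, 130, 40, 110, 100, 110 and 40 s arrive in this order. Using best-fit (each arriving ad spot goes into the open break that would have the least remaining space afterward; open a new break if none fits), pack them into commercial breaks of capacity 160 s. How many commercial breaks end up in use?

  40 → break 1 (new)  [load 40/160]
  40 → break 1  [load 80/160]
  120 → break 2 (new)  [load 120/160]
  90 → break 3 (new)  [load 90/160]
  30 → break 2  [load 150/160]
  90 → break 4 (new)  [load 90/160]
  130 → break 5 (new)  [load 130/160]
  40 → break 3  [load 130/160]
  110 → break 6 (new)  [load 110/160]
  100 → break 7 (new)  [load 100/160]
  110 → break 8 (new)  [load 110/160]
  40 → break 6  [load 150/160]
8 commercial breaks opened.

8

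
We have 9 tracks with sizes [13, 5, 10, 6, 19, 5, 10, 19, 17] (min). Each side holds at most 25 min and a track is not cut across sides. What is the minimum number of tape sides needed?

Total = 19 + 19 + 17 + 13 + 10 + 10 + 6 + 5 + 5 = 104 min.
Lower bound: ⌈104/25⌉ = 5 tape sides.
A packing using 5 tape sides:
  side 1: 19 + 6 = 25
  side 2: 19 + 5 = 24
  side 3: 17 + 5 = 22
  side 4: 13 + 10 = 23
  side 5: 10 = 10
This matches the lower bound, so 5 is optimal.

5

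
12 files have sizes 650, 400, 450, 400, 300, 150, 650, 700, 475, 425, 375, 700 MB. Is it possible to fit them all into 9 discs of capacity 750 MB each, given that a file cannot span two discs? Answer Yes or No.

Total = 5675 MB; ⌈5675/750⌉ = 8.
9 files each exceed half the capacity and cannot share a disc, forcing at least 9 discs.
The bound of 9 does not rule out 9, but exhaustive search shows no assignment into 9 discs of capacity 750 MB exists — the minimum is 10.

No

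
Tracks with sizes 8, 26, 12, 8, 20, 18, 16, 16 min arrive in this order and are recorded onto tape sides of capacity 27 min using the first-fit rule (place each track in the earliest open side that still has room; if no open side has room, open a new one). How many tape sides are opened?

6

  8 → side 1 (new)  [load 8/27]
  26 → side 2 (new)  [load 26/27]
  12 → side 1  [load 20/27]
  8 → side 3 (new)  [load 8/27]
  20 → side 4 (new)  [load 20/27]
  18 → side 3  [load 26/27]
  16 → side 5 (new)  [load 16/27]
  16 → side 6 (new)  [load 16/27]
6 tape sides opened.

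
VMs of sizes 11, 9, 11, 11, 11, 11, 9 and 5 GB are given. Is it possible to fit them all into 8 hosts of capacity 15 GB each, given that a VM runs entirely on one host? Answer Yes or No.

Yes

A valid assignment using 7 hosts:
  host 1: 11 = 11
  host 2: 11 = 11
  host 3: 11 = 11
  host 4: 11 = 11
  host 5: 11 = 11
  host 6: 9 + 5 = 14
  host 7: 9 = 9
That uses only 7 ≤ 8, so 8 hosts are enough.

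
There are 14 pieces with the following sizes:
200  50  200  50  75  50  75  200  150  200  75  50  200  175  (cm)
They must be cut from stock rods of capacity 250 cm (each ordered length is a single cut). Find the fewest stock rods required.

Total = 200 + 200 + 200 + 200 + 200 + 175 + 150 + 75 + 75 + 75 + 50 + 50 + 50 + 50 = 1750 cm.
Lower bound: ⌈1750/250⌉ = 7 stock rods.
A packing using 8 stock rods:
  stock rod 1: 200 + 50 = 250
  stock rod 2: 200 + 50 = 250
  stock rod 3: 200 + 50 = 250
  stock rod 4: 200 + 50 = 250
  stock rod 5: 200 = 200
  stock rod 6: 175 + 75 = 250
  stock rod 7: 150 + 75 = 225
  stock rod 8: 75 = 75
No arrangement into 7 stock rods stays within capacity, so 8 is optimal.

8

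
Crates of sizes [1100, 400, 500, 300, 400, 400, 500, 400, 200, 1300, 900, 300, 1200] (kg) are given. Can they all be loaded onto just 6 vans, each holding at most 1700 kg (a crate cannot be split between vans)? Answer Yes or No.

A valid assignment using 5 vans:
  van 1: 1300 + 400 = 1700
  van 2: 1200 + 500 = 1700
  van 3: 1100 + 500 = 1600
  van 4: 900 + 400 + 400 = 1700
  van 5: 400 + 300 + 300 + 200 = 1200
That uses only 5 ≤ 6, so 6 vans are enough.

Yes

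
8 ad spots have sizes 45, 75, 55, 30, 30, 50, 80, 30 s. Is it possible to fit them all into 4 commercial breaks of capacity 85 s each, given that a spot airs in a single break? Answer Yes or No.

No

Total = 395 s; ⌈395/85⌉ = 5.
At least 5 commercial breaks are required, but only 4 are allowed.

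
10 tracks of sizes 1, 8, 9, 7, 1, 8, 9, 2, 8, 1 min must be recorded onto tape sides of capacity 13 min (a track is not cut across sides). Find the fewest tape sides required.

6

Total = 9 + 9 + 8 + 8 + 8 + 7 + 2 + 1 + 1 + 1 = 54 min.
Lower bound: ⌈54/13⌉ = 5 tape sides.
Also, 6 tracks each exceed 13/2 min, and no two of those can share a side, so at least 6 tape sides are needed.
A packing using 6 tape sides:
  side 1: 9 + 2 + 1 + 1 = 13
  side 2: 9 + 1 = 10
  side 3: 8 = 8
  side 4: 8 = 8
  side 5: 8 = 8
  side 6: 7 = 7
This matches the lower bound, so 6 is optimal.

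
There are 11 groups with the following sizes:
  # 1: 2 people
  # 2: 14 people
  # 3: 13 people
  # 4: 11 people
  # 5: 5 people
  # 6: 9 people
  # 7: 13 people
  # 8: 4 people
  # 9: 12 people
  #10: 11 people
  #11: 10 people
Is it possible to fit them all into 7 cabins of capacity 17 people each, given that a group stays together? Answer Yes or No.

Total = 104 people; ⌈104/17⌉ = 7.
8 groups each exceed half the capacity and cannot share a cabin, forcing at least 8 cabins.
At least 8 cabins are required, but only 7 are allowed.

No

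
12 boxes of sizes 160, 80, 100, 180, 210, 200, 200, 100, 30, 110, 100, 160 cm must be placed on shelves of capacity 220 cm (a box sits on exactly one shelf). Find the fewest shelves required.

Total = 210 + 200 + 200 + 180 + 160 + 160 + 110 + 100 + 100 + 100 + 80 + 30 = 1630 cm.
Lower bound: ⌈1630/220⌉ = 8 shelves.
A packing using 9 shelves:
  shelf 1: 210 = 210
  shelf 2: 200 = 200
  shelf 3: 200 = 200
  shelf 4: 180 + 30 = 210
  shelf 5: 160 = 160
  shelf 6: 160 = 160
  shelf 7: 110 + 100 = 210
  shelf 8: 100 + 100 = 200
  shelf 9: 80 = 80
No arrangement into 8 shelves stays within capacity, so 9 is optimal.

9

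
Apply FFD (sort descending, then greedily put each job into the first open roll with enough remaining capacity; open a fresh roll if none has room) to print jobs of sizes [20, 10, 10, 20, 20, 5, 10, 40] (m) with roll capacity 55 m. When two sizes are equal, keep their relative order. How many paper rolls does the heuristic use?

3

Sorted descending: 40, 20, 20, 20, 10, 10, 10, 5.
  40 → roll 1 (new)  [load 40/55]
  20 → roll 2 (new)  [load 20/55]
  20 → roll 2  [load 40/55]
  20 → roll 3 (new)  [load 20/55]
  10 → roll 1  [load 50/55]
  10 → roll 2  [load 50/55]
  10 → roll 3  [load 30/55]
  5 → roll 1  [load 55/55]
3 paper rolls opened.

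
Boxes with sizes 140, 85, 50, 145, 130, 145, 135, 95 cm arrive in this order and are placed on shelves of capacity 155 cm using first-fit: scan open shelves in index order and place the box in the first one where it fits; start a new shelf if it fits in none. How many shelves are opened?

7

  140 → shelf 1 (new)  [load 140/155]
  85 → shelf 2 (new)  [load 85/155]
  50 → shelf 2  [load 135/155]
  145 → shelf 3 (new)  [load 145/155]
  130 → shelf 4 (new)  [load 130/155]
  145 → shelf 5 (new)  [load 145/155]
  135 → shelf 6 (new)  [load 135/155]
  95 → shelf 7 (new)  [load 95/155]
7 shelves opened.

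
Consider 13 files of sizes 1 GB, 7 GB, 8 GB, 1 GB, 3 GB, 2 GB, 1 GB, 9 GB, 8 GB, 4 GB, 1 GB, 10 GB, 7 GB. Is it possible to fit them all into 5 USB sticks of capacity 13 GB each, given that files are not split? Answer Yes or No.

Total = 62 GB; ⌈62/13⌉ = 5.
6 files each exceed half the capacity and cannot share a USB stick, forcing at least 6 USB sticks.
At least 6 USB sticks are required, but only 5 are allowed.

No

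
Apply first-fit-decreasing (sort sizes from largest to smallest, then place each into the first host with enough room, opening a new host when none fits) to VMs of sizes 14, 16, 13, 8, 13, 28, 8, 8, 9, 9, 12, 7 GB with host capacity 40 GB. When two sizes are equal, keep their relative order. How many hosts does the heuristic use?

Sorted descending: 28, 16, 14, 13, 13, 12, 9, 9, 8, 8, 8, 7.
  28 → host 1 (new)  [load 28/40]
  16 → host 2 (new)  [load 16/40]
  14 → host 2  [load 30/40]
  13 → host 3 (new)  [load 13/40]
  13 → host 3  [load 26/40]
  12 → host 1  [load 40/40]
  9 → host 2  [load 39/40]
  9 → host 3  [load 35/40]
  8 → host 4 (new)  [load 8/40]
  8 → host 4  [load 16/40]
  8 → host 4  [load 24/40]
  7 → host 4  [load 31/40]
4 hosts opened.

4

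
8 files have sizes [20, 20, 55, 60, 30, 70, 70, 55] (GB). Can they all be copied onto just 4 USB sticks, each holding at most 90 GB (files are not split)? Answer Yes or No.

Total = 380 GB; ⌈380/90⌉ = 5.
At least 5 USB sticks are required, but only 4 are allowed.

No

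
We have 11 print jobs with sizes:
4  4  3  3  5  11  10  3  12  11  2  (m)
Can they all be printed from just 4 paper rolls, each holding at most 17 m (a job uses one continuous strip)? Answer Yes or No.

A valid assignment using 4 paper rolls:
  roll 1: 12 + 5 = 17
  roll 2: 11 + 4 + 2 = 17
  roll 3: 11 + 3 + 3 = 17
  roll 4: 10 + 4 + 3 = 17
Every load is within 17 m, so 4 paper rolls suffice.

Yes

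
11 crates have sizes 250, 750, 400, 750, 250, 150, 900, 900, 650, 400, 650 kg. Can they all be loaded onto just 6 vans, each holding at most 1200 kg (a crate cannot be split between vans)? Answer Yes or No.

Yes

A valid assignment using 6 vans:
  van 1: 900 + 250 = 1150
  van 2: 900 + 250 = 1150
  van 3: 750 + 400 = 1150
  van 4: 750 + 400 = 1150
  van 5: 650 + 150 = 800
  van 6: 650 = 650
Every load is within 1200 kg, so 6 vans suffice.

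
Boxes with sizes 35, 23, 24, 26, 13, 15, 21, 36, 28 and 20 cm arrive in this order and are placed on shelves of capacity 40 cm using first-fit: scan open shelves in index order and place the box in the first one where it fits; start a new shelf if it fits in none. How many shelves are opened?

8

  35 → shelf 1 (new)  [load 35/40]
  23 → shelf 2 (new)  [load 23/40]
  24 → shelf 3 (new)  [load 24/40]
  26 → shelf 4 (new)  [load 26/40]
  13 → shelf 2  [load 36/40]
  15 → shelf 3  [load 39/40]
  21 → shelf 5 (new)  [load 21/40]
  36 → shelf 6 (new)  [load 36/40]
  28 → shelf 7 (new)  [load 28/40]
  20 → shelf 8 (new)  [load 20/40]
8 shelves opened.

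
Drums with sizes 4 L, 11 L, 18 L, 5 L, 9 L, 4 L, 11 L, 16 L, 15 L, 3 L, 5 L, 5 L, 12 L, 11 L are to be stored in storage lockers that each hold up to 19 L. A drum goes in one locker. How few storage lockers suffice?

8

Total = 18 + 16 + 15 + 12 + 11 + 11 + 11 + 9 + 5 + 5 + 5 + 4 + 4 + 3 = 129 L.
Lower bound: ⌈129/19⌉ = 7 storage lockers.
A packing using 8 storage lockers:
  locker 1: 18 = 18
  locker 2: 16 + 3 = 19
  locker 3: 15 + 4 = 19
  locker 4: 12 + 5 = 17
  locker 5: 11 + 5 = 16
  locker 6: 11 + 5 = 16
  locker 7: 11 + 4 = 15
  locker 8: 9 = 9
No arrangement into 7 storage lockers stays within capacity, so 8 is optimal.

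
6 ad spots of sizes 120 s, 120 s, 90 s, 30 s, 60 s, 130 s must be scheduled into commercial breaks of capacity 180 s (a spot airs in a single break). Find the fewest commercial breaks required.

4

Total = 130 + 120 + 120 + 90 + 60 + 30 = 550 s.
Lower bound: ⌈550/180⌉ = 4 commercial breaks.
A packing using 4 commercial breaks:
  break 1: 130 + 30 = 160
  break 2: 120 + 60 = 180
  break 3: 120 = 120
  break 4: 90 = 90
This matches the lower bound, so 4 is optimal.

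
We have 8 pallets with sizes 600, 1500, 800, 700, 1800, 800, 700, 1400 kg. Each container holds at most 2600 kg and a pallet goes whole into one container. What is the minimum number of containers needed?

4

Total = 1800 + 1500 + 1400 + 800 + 800 + 700 + 700 + 600 = 8300 kg.
Lower bound: ⌈8300/2600⌉ = 4 containers.
A packing using 4 containers:
  container 1: 1800 + 800 = 2600
  container 2: 1500 + 800 = 2300
  container 3: 1400 + 700 = 2100
  container 4: 700 + 600 = 1300
This matches the lower bound, so 4 is optimal.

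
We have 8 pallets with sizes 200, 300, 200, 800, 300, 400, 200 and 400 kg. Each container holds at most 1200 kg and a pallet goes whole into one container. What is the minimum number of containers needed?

Total = 800 + 400 + 400 + 300 + 300 + 200 + 200 + 200 = 2800 kg.
Lower bound: ⌈2800/1200⌉ = 3 containers.
A packing using 3 containers:
  container 1: 800 + 400 = 1200
  container 2: 400 + 300 + 300 + 200 = 1200
  container 3: 200 + 200 = 400
This matches the lower bound, so 3 is optimal.

3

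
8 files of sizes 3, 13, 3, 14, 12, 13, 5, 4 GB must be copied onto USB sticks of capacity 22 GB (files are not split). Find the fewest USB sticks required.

Total = 14 + 13 + 13 + 12 + 5 + 4 + 3 + 3 = 67 GB.
Lower bound: ⌈67/22⌉ = 4 USB sticks.
A packing using 4 USB sticks:
  USB stick 1: 14 + 5 + 3 = 22
  USB stick 2: 13 + 4 + 3 = 20
  USB stick 3: 13 = 13
  USB stick 4: 12 = 12
This matches the lower bound, so 4 is optimal.

4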